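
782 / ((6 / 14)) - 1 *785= 3119 / 3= 1039.67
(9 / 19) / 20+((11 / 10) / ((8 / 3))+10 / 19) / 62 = 3659 / 94240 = 0.04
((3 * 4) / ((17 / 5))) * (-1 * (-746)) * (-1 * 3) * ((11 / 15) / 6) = -16412 / 17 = -965.41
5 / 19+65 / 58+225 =249475 / 1102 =226.38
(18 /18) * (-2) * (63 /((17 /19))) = -2394 /17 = -140.82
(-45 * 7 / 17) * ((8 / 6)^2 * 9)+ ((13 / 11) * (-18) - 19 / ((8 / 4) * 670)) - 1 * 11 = -82380053 / 250580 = -328.76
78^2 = 6084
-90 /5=-18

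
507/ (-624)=-13/ 16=-0.81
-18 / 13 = -1.38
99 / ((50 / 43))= 4257 / 50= 85.14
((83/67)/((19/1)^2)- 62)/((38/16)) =-26.10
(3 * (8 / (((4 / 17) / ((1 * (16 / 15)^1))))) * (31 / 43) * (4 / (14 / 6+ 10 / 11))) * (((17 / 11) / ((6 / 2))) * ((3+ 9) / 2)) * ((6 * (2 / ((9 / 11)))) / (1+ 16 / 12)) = 302742528 / 161035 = 1879.98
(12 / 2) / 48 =0.12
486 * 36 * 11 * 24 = 4618944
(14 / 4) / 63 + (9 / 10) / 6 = 37 / 180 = 0.21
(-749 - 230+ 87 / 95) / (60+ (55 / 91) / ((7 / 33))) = -59188766 / 3803325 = -15.56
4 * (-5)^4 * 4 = 10000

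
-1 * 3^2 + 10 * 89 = 881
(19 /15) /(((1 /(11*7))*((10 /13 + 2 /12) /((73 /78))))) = 1463 /15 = 97.53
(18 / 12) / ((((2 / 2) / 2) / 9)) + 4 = 31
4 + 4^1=8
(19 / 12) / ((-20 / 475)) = -37.60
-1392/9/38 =-232/57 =-4.07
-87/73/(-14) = 87/1022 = 0.09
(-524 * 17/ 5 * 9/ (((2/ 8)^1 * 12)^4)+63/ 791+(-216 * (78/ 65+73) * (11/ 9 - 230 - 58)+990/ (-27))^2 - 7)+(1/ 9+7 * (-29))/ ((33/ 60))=59678490002276658/ 2825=21125129204345.72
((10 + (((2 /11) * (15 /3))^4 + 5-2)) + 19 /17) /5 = 736768 /248897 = 2.96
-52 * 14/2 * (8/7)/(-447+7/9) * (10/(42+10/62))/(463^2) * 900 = 0.00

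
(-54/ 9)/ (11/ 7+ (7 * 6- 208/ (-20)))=-0.11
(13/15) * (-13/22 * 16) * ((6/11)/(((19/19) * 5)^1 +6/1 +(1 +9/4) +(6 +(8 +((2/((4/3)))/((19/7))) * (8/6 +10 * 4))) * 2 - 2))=-205504/3951255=-0.05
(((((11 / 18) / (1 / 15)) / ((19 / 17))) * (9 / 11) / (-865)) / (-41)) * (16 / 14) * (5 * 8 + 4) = 8976 / 943369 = 0.01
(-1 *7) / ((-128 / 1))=7 / 128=0.05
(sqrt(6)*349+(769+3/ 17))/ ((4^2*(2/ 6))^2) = 57.10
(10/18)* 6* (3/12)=5/6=0.83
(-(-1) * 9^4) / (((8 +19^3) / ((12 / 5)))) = 2.29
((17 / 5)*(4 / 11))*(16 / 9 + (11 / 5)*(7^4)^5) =537161536715523996172 / 2475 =217034964329504644.92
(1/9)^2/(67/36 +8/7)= 28/6813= 0.00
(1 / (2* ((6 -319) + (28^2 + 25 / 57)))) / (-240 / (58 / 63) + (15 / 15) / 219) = -362007 / 88979157584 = -0.00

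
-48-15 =-63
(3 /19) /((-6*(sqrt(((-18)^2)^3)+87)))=-1 /224922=-0.00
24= 24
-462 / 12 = -77 / 2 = -38.50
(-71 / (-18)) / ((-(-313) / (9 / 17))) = 71 / 10642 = 0.01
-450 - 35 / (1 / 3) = -555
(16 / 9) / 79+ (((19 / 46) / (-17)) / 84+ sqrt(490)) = 345833 / 15568056+ 7 * sqrt(10) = 22.16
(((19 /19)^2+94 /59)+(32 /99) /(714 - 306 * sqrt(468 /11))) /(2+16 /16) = 257937163 /298405539 - 32 * sqrt(143) /6181659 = 0.86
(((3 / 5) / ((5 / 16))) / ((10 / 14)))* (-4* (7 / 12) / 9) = -784 / 1125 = -0.70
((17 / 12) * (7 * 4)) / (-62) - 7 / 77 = -1495 / 2046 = -0.73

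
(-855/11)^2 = 731025/121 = 6041.53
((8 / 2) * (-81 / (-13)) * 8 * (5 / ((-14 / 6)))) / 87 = -12960 / 2639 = -4.91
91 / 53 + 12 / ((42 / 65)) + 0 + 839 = 318796 / 371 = 859.29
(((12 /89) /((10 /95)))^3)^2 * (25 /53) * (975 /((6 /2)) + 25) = 729.16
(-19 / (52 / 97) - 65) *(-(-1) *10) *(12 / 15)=-10446 / 13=-803.54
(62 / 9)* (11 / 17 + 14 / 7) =310 / 17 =18.24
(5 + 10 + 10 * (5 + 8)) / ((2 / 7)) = 1015 / 2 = 507.50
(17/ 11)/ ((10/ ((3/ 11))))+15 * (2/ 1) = 36351/ 1210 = 30.04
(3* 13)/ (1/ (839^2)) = 27452919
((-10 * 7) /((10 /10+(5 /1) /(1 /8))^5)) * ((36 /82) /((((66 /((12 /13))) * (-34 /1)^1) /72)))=90720 /11547503409871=0.00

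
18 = 18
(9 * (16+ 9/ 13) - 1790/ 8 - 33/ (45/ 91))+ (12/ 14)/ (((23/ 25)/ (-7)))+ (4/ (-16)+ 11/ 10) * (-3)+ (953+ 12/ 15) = 7216147/ 8970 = 804.48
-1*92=-92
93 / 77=1.21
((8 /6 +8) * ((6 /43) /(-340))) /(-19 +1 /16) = 224 /1107465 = 0.00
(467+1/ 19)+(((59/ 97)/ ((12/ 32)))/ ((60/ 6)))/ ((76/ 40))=2582806/ 5529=467.14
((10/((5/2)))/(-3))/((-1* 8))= 0.17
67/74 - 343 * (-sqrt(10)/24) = 67/74 +343 * sqrt(10)/24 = 46.10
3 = 3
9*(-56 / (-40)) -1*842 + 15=-4072 / 5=-814.40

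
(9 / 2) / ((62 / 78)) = 351 / 62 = 5.66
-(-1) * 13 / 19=0.68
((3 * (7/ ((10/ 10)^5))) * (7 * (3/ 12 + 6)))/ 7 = 525/ 4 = 131.25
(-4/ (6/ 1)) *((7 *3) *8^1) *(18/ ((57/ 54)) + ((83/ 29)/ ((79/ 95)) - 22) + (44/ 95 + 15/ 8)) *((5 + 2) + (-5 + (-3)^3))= 101468290/ 43529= 2331.05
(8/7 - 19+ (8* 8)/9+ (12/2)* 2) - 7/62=4457/3906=1.14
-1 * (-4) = 4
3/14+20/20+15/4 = 139/28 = 4.96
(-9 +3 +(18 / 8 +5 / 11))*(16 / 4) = -145 / 11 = -13.18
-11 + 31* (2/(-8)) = -75/4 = -18.75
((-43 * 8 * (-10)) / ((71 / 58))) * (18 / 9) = 399040 / 71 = 5620.28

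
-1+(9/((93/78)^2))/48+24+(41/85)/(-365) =2758554371/119260100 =23.13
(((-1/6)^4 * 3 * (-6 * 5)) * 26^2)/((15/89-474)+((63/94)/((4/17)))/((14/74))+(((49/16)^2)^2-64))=115822919680/1072782186417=0.11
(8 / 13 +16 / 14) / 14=80 / 637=0.13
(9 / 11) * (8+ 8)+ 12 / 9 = 476 / 33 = 14.42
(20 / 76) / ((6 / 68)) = 170 / 57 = 2.98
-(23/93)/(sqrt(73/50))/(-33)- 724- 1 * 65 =-789 + 115 * sqrt(146)/224037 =-788.99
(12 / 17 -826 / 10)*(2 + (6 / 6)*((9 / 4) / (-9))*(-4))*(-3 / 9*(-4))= -27844 / 85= -327.58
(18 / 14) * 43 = 387 / 7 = 55.29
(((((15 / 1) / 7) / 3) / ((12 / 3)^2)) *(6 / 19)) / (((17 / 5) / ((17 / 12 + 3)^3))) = 3721925 / 10418688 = 0.36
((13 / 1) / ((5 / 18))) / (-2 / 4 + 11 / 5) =468 / 17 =27.53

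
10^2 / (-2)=-50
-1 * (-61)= 61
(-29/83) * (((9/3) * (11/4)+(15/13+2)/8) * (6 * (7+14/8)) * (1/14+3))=-16815795/34528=-487.02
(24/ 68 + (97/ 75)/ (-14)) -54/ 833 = 24457/ 124950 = 0.20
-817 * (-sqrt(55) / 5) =1211.81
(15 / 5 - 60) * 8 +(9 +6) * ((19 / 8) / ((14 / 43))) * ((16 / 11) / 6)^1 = -66139 / 154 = -429.47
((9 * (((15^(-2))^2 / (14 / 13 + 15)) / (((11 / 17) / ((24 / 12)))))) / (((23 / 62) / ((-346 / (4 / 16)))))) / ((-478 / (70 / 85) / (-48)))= -249872896 / 23695505625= -0.01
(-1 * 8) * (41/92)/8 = -0.45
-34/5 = -6.80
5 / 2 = 2.50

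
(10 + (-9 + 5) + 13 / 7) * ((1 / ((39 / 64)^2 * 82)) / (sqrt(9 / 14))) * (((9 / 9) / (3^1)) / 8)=14080 * sqrt(14) / 3928743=0.01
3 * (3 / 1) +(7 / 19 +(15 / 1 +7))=596 / 19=31.37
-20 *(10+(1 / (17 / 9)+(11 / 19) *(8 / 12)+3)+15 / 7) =-2178460 / 6783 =-321.16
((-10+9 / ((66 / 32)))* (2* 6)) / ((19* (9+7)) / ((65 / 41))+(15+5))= -130 / 407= -0.32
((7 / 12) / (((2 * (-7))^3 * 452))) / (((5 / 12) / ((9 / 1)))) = -9 / 885920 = -0.00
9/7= 1.29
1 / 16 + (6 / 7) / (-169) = 1087 / 18928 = 0.06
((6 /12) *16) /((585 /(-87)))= -232 /195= -1.19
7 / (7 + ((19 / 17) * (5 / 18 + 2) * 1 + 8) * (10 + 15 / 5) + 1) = 2142 / 44399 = 0.05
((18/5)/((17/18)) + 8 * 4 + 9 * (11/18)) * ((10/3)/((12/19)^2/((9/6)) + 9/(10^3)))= 845101000/1687233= 500.88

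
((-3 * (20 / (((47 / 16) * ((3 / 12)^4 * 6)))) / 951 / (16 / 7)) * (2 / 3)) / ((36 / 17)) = -152320 / 1206819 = -0.13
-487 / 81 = -6.01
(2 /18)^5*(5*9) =5 /6561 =0.00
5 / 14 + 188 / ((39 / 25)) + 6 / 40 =660769 / 5460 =121.02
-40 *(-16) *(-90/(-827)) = 57600/827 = 69.65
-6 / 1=-6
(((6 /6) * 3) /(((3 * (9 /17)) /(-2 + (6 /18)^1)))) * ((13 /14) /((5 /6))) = -221 /63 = -3.51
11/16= 0.69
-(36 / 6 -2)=-4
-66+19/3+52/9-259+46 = -2402/9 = -266.89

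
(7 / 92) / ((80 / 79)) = 553 / 7360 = 0.08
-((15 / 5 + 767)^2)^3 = -208422380089000000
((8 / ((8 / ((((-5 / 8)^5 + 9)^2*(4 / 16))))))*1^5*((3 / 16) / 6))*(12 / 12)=85139653369 / 137438953472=0.62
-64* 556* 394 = -14020096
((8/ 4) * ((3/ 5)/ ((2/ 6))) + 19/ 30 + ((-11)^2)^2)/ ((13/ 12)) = 878714/ 65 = 13518.68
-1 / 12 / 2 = -1 / 24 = -0.04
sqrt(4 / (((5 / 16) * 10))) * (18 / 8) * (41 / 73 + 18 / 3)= 16.70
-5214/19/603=-1738/3819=-0.46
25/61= 0.41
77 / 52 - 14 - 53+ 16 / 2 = -57.52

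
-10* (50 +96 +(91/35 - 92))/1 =-566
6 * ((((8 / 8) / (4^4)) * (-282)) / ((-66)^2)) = -0.00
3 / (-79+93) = 3 / 14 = 0.21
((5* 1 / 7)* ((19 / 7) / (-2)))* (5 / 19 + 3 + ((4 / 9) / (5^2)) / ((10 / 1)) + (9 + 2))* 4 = -87118 / 1575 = -55.31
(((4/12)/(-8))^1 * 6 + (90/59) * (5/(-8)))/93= -71/5487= -0.01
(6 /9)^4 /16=1 /81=0.01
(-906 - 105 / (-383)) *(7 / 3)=-809417 / 383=-2113.36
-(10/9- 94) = 836/9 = 92.89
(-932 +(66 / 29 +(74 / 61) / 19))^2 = 976363260163344 / 1129699321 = 864268.25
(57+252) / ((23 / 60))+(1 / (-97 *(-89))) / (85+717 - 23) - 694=17337325869 / 154677461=112.09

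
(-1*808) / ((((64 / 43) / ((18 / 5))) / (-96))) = 938088 / 5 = 187617.60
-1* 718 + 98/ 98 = -717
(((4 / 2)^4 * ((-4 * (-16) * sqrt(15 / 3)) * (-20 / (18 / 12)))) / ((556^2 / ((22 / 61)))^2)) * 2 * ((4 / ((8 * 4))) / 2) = -9680 * sqrt(5) / 4167159520683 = -0.00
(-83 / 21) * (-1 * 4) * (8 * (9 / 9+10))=29216 / 21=1391.24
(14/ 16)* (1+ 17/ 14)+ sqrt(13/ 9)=sqrt(13)/ 3+ 31/ 16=3.14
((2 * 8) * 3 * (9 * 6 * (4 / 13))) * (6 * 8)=38281.85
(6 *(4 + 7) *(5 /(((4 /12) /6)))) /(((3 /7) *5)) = 2772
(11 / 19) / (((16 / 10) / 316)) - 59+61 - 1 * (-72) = 7157 / 38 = 188.34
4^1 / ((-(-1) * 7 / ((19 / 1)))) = 76 / 7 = 10.86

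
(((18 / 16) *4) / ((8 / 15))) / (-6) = -45 / 32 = -1.41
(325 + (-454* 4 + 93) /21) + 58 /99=243.54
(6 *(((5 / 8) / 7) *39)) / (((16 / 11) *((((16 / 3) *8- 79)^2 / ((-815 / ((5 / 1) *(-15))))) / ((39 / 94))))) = 24544377 / 500332672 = 0.05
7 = 7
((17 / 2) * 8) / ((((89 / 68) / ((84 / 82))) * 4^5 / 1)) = 6069 / 116768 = 0.05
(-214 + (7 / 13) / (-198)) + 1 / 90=-213.99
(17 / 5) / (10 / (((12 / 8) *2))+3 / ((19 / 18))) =969 / 1760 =0.55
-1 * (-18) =18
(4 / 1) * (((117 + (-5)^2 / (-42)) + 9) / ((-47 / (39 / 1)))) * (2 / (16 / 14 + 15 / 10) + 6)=-34235500 / 12173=-2812.41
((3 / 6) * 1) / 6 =1 / 12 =0.08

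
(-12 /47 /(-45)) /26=2 /9165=0.00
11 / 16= 0.69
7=7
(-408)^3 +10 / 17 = -1154594294 / 17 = -67917311.41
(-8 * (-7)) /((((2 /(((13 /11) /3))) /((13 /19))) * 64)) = 1183 /10032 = 0.12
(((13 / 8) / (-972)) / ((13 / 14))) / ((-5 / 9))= 7 / 2160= 0.00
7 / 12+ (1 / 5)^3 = 887 / 1500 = 0.59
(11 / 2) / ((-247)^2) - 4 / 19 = -25677 / 122018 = -0.21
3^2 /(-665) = -9 /665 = -0.01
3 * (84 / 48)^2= 147 / 16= 9.19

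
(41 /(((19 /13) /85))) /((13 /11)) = 38335 /19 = 2017.63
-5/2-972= -1949/2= -974.50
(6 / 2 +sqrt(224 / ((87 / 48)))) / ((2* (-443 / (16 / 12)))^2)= 4 / 588747 +64* sqrt(406) / 51220989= 0.00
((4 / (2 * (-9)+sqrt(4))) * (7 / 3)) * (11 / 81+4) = -2345 / 972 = -2.41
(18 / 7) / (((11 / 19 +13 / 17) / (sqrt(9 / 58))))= 8721 * sqrt(58) / 88102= 0.75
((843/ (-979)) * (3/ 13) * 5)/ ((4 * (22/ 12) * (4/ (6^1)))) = -113805/ 559988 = -0.20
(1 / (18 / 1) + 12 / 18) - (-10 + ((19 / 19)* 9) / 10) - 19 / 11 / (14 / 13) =8.22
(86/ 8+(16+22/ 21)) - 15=1075/ 84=12.80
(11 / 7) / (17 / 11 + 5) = 121 / 504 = 0.24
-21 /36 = -7 /12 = -0.58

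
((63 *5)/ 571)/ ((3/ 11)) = 1155/ 571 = 2.02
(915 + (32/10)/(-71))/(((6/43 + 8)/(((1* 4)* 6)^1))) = 2697.81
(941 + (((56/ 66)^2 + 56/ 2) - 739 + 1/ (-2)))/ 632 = 501419/ 1376496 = 0.36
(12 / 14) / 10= 0.09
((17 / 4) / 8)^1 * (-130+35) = -50.47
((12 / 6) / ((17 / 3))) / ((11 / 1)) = 6 / 187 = 0.03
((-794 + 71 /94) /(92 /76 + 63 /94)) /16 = -1416735 /53744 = -26.36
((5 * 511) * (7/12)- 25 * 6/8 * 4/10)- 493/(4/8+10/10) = 4617/4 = 1154.25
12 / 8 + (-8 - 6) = -25 / 2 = -12.50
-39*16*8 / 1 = -4992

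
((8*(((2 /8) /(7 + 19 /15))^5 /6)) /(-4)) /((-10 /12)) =151875 /15009920319488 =0.00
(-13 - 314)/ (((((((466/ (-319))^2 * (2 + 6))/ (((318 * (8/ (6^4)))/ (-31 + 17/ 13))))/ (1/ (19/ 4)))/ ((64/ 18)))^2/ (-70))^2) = -206511819306737395936940049528727393600/ 1825554688493758857033199551704725038822987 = -0.00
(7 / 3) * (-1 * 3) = -7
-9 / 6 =-3 / 2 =-1.50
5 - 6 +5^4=624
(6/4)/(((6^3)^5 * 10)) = 0.00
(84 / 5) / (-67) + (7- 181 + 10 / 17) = -989008 / 5695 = -173.66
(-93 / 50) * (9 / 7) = -837 / 350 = -2.39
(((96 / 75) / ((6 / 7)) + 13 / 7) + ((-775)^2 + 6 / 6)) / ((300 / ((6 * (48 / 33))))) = 2522643272 / 144375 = 17472.85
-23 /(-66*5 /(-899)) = -20677 /330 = -62.66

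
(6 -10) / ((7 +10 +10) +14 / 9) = -36 / 257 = -0.14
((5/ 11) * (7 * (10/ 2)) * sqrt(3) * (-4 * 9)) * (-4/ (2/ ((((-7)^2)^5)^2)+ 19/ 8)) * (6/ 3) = 6434448354239431760640 * sqrt(3)/ 3335316731240181677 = 3341.45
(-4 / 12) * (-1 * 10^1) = 3.33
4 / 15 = 0.27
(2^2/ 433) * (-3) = -0.03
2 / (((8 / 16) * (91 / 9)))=36 / 91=0.40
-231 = -231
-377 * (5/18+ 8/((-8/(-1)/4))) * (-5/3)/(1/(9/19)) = 145145/114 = 1273.20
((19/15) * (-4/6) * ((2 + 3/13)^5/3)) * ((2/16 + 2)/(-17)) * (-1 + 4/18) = -2727982817/1804483980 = -1.51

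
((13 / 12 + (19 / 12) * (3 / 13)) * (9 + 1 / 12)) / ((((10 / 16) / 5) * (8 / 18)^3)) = 997677 / 832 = 1199.13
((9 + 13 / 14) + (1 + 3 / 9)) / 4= 473 / 168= 2.82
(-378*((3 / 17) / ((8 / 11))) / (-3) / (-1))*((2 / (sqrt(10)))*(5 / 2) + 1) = -78.91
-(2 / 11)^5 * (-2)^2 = -128 / 161051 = -0.00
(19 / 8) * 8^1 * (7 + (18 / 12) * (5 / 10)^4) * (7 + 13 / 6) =237215 / 192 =1235.49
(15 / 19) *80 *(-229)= -274800 / 19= -14463.16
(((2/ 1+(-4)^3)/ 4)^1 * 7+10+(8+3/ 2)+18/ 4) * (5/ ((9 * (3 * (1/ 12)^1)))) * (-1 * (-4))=-6760/ 9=-751.11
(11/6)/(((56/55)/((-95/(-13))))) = 57475/4368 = 13.16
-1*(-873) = 873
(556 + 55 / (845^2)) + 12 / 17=1351506707 / 2427685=556.71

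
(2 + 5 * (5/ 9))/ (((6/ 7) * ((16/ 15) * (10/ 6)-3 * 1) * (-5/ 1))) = 301/ 330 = 0.91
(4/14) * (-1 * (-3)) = 6/7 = 0.86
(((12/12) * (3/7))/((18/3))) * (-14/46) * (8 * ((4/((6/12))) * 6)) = -192/23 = -8.35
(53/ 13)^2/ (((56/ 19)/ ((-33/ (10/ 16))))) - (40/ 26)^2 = -1775243/ 5915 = -300.13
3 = 3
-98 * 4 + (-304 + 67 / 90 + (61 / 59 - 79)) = -4105807 / 5310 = -773.22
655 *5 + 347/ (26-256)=752903/ 230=3273.49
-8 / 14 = -4 / 7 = -0.57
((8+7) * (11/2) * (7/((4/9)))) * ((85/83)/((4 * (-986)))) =-51975/154048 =-0.34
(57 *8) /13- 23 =157 /13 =12.08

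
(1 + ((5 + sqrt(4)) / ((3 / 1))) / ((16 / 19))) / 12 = 181 / 576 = 0.31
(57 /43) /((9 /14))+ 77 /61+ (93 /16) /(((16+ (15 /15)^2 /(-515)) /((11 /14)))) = 3.61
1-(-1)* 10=11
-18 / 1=-18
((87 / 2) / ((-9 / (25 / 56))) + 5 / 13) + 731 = 3185263 / 4368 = 729.23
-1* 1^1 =-1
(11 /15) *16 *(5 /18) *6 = 176 /9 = 19.56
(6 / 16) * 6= 9 / 4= 2.25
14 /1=14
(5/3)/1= 5/3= 1.67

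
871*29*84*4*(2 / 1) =16974048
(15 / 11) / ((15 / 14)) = 14 / 11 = 1.27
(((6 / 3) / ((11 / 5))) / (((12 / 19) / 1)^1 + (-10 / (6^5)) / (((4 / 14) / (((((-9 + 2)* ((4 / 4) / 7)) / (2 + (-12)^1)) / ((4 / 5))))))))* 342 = 4042275840 / 8204141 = 492.71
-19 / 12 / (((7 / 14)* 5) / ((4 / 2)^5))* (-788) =239552 / 15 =15970.13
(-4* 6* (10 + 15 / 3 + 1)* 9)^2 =11943936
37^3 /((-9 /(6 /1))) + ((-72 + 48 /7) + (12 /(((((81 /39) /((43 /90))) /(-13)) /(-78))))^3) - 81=21931762508.72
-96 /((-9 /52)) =1664 /3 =554.67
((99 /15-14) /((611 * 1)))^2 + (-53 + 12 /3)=-457316856 /9333025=-49.00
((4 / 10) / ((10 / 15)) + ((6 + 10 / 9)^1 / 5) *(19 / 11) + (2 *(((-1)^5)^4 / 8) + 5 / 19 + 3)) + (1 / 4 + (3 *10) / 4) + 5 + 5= 228727 / 9405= 24.32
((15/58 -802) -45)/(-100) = 49111/5800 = 8.47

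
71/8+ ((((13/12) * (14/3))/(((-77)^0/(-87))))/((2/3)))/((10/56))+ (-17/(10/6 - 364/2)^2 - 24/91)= -3685.99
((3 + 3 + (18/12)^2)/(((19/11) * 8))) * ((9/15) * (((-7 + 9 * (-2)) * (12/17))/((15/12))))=-3267/646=-5.06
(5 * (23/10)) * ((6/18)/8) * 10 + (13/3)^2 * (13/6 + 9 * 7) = 265351/216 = 1228.48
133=133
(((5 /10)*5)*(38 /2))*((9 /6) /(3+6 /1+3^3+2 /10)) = 1425 /724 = 1.97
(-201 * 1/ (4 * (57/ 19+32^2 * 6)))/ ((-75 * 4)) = 67/ 2458800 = 0.00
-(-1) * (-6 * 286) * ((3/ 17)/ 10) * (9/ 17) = -23166/ 1445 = -16.03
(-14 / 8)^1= -7 / 4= -1.75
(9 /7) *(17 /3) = 51 /7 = 7.29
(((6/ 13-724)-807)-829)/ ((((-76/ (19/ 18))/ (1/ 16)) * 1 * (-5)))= -15337/ 37440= -0.41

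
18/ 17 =1.06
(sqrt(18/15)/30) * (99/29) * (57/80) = 1881 * sqrt(30)/116000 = 0.09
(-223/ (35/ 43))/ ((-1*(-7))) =-9589/ 245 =-39.14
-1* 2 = -2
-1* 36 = -36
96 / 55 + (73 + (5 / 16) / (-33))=74.74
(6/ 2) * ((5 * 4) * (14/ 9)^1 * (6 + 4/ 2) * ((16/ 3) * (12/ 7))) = 20480/ 3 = 6826.67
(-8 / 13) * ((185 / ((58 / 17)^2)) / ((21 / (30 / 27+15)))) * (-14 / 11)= 1069300 / 111969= 9.55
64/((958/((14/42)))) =0.02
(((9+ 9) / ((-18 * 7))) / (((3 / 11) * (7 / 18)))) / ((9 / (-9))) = 66 / 49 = 1.35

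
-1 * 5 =-5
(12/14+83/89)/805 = 223/100303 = 0.00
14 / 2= 7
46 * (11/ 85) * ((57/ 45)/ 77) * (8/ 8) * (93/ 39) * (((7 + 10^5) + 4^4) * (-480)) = -86928823104/ 7735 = -11238374.03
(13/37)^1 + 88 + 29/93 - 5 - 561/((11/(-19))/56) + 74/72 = 54348.69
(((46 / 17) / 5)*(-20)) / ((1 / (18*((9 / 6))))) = -292.24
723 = 723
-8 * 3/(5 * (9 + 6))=-8/25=-0.32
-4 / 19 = -0.21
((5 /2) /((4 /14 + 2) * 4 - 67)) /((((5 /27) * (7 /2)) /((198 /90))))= -11 /75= -0.15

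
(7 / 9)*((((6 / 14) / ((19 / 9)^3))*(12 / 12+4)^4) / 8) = 151875 / 54872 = 2.77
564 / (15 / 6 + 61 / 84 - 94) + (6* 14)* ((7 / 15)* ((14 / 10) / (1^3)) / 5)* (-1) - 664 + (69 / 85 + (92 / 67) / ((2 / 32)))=-5718185377 / 8684875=-658.41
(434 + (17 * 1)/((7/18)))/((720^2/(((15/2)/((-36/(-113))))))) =23617/1088640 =0.02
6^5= 7776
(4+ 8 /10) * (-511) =-12264 /5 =-2452.80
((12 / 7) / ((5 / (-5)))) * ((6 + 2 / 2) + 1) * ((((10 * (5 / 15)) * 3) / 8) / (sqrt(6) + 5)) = -600 / 133 + 120 * sqrt(6) / 133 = -2.30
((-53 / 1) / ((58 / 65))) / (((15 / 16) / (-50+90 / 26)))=256520 / 87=2948.51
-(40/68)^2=-100/289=-0.35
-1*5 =-5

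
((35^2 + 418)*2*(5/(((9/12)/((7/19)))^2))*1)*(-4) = -51524480/3249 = -15858.57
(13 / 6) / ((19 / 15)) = 65 / 38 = 1.71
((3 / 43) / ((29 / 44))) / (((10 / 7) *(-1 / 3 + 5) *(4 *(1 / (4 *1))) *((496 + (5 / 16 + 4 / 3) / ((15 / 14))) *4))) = 162 / 20304901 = 0.00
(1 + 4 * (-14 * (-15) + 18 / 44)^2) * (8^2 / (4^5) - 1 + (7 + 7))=203563739 / 88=2313224.31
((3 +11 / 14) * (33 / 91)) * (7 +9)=13992 / 637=21.97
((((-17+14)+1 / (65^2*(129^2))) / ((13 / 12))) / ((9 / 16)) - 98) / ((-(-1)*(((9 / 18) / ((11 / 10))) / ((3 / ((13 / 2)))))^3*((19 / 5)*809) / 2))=-6010097812471456 / 85739148266256875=-0.07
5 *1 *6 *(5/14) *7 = 75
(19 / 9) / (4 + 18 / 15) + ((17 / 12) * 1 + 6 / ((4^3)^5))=114487722335 / 62813896704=1.82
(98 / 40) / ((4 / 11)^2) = 5929 / 320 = 18.53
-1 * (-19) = 19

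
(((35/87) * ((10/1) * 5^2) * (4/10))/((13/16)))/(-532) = -2000/21489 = -0.09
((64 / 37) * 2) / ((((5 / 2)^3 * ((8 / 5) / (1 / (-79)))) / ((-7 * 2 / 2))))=896 / 73075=0.01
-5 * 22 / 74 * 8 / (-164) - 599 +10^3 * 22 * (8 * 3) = 800067427 / 1517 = 527401.07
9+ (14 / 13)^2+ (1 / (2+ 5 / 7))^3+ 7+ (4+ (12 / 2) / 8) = 101820517 / 4636684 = 21.96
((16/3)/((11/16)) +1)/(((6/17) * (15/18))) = 4913/165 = 29.78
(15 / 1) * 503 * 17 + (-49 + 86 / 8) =512907 / 4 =128226.75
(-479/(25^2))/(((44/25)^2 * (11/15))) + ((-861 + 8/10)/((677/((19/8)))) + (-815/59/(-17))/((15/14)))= -563245881107/216909662640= -2.60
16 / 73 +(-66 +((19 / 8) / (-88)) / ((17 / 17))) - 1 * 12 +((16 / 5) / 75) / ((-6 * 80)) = -22492707571 / 289080000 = -77.81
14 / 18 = 7 / 9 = 0.78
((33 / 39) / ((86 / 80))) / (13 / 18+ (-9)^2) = 7920 / 822289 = 0.01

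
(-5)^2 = 25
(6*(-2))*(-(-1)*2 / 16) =-3 / 2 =-1.50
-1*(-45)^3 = 91125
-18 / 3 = -6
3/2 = 1.50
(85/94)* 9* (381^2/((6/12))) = 2362726.91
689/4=172.25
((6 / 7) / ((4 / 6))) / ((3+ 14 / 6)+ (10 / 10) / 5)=135 / 581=0.23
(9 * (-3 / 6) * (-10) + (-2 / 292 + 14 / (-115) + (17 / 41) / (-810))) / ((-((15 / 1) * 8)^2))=-0.00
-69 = -69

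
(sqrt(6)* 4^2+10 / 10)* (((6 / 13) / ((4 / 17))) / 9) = 17 / 78+136* sqrt(6) / 39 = 8.76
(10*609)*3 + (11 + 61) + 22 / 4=36695 / 2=18347.50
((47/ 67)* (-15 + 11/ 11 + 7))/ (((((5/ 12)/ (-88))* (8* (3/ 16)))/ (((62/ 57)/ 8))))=1795024/ 19095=94.00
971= 971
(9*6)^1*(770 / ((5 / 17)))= 141372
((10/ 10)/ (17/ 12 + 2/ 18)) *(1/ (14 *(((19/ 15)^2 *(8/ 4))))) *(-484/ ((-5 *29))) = 3564/ 73283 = 0.05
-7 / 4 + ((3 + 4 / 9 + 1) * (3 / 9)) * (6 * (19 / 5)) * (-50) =-60863 / 36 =-1690.64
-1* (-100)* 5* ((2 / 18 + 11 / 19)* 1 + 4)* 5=2005000 / 171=11725.15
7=7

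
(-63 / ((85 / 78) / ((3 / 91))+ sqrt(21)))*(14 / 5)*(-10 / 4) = 674730 / 49603 - 20412*sqrt(21) / 49603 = 11.72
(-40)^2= 1600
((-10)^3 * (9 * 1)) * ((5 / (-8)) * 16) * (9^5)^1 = 5314410000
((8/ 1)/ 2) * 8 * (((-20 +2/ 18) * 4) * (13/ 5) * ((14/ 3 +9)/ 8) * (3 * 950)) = -290037280/ 9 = -32226364.44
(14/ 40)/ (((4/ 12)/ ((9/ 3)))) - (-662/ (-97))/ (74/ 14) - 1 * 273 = -19462513/ 71780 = -271.14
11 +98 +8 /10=549 /5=109.80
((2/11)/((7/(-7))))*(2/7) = -4/77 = -0.05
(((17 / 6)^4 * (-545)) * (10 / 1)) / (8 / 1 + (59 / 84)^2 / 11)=-245347113550 / 5619681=-43658.55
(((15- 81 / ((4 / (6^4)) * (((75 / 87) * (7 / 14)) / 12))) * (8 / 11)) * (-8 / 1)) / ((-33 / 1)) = -389662912 / 3025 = -128814.19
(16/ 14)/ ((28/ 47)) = 94/ 49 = 1.92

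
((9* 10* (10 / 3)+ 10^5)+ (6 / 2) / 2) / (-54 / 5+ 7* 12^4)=1003015 / 1451412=0.69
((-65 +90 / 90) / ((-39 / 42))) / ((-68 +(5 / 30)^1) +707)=5376 / 49855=0.11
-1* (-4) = 4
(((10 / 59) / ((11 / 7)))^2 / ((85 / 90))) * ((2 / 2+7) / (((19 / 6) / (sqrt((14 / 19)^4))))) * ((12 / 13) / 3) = 3319142400 / 638472902639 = 0.01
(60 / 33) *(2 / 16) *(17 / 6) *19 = 1615 / 132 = 12.23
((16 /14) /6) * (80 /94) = 160 /987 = 0.16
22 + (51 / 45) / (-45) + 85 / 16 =294703 / 10800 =27.29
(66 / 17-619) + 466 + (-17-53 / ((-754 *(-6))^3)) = -261476390463877 / 1574043427008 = -166.12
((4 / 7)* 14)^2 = 64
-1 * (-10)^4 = -10000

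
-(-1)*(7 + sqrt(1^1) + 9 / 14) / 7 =121 / 98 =1.23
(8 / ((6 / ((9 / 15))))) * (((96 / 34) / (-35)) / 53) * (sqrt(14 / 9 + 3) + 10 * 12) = -4608 / 31535 - 64 * sqrt(41) / 157675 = -0.15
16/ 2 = 8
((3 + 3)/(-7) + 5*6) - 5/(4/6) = 303/14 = 21.64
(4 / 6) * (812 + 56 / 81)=131656 / 243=541.79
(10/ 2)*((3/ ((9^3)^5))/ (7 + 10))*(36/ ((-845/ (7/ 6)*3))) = -14/ 197175074169308859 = -0.00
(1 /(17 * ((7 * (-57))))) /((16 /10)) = -5 /54264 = -0.00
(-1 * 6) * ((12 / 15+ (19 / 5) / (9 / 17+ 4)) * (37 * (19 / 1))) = -2661558 / 385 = -6913.14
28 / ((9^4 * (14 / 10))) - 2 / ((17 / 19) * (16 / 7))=-869893 / 892296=-0.97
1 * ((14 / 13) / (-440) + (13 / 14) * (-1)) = -0.93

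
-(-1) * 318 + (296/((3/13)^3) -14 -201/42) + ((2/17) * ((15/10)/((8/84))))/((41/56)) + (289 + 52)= 6515085985/263466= 24728.37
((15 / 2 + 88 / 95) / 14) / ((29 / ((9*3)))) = 43227 / 77140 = 0.56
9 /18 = 1 /2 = 0.50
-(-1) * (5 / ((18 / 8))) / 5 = 4 / 9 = 0.44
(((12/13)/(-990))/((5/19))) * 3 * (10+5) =-114/715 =-0.16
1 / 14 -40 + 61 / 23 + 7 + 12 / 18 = -29.61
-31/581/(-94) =31/54614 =0.00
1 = 1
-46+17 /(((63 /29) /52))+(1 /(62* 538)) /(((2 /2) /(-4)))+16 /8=190662833 /525357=362.92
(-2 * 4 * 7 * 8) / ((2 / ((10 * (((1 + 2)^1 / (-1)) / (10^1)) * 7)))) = 4704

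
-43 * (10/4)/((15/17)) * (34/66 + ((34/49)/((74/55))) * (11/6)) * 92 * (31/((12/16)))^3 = -1867554542047808/1615383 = -1156106348.80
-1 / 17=-0.06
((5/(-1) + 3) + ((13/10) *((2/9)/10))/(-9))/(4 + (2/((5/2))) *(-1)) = -8113/12960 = -0.63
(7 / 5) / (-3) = -7 / 15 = -0.47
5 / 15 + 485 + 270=2266 / 3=755.33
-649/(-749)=649/749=0.87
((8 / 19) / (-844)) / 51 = -0.00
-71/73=-0.97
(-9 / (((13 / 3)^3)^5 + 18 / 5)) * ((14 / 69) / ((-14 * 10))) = 43046721 / 11772755405121769106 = 0.00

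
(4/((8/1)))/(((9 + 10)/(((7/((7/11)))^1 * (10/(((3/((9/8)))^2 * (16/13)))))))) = 0.33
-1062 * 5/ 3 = -1770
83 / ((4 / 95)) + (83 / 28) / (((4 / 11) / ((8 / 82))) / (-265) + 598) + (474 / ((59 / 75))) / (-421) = 597020223777575 / 303083068617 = 1969.82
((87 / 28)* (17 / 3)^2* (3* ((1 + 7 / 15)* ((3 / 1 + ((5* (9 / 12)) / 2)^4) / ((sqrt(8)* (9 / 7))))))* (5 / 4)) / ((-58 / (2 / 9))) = -66666809* sqrt(2) / 10616832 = -8.88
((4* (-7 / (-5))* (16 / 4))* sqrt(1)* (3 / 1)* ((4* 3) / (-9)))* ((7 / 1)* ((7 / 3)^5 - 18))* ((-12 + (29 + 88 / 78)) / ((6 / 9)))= -13782925408 / 15795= -872613.19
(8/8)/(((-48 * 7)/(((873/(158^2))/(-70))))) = 291/195717760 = 0.00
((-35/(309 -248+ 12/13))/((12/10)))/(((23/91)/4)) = -11830/1587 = -7.45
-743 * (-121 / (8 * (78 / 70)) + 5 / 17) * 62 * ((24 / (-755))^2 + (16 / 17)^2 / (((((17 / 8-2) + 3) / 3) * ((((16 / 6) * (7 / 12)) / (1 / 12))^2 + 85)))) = 1818.33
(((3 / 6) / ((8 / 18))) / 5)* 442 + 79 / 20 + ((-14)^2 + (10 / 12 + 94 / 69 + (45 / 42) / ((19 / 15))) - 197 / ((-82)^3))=2550544816339 / 8433173560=302.44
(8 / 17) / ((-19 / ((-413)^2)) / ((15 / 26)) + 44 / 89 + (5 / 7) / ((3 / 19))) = 1821676920 / 19424990483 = 0.09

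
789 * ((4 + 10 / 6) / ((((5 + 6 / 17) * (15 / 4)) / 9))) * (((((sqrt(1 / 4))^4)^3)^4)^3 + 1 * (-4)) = -20340152883656604877424464064990208155820641518923 / 2536709766332858382349687953513751121305272320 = -8018.32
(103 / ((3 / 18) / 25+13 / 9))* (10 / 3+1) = 200850 / 653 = 307.58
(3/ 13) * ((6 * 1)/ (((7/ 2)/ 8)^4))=1179648/ 31213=37.79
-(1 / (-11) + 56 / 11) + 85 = 80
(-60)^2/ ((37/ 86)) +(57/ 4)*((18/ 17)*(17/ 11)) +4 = 6833437/ 814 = 8394.89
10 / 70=1 / 7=0.14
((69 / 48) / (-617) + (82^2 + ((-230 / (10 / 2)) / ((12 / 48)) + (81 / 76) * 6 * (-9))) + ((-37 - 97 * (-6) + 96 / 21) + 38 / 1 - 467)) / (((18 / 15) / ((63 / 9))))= 14449336915 / 375136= 38517.60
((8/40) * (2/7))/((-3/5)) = -2/21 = -0.10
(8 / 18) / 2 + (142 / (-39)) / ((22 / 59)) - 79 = -113954 / 1287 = -88.54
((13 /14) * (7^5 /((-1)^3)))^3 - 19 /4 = -30409307980635 /8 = -3801163497579.38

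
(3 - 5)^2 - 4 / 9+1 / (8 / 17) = 409 / 72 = 5.68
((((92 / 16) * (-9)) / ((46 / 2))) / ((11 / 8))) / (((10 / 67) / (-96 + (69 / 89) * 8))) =4819176 / 4895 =984.51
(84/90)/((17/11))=154/255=0.60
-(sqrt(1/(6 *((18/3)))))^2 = -1/36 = -0.03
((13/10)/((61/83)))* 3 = 3237/610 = 5.31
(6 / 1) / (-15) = -2 / 5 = -0.40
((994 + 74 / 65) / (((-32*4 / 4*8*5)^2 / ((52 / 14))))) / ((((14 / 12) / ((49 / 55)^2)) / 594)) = 64182699 / 70400000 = 0.91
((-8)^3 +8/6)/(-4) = 127.67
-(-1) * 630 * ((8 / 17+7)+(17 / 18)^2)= 1612135 / 306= 5268.42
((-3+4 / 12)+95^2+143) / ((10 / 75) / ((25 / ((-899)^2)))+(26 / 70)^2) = 168413000 / 79206233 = 2.13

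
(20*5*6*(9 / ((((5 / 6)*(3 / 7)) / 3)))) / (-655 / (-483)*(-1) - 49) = -10954440 / 12161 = -900.78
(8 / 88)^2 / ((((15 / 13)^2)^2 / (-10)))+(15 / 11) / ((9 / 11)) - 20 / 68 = 27615176 / 20827125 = 1.33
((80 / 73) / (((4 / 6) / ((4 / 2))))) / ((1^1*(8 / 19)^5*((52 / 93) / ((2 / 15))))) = 230277207 / 3887104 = 59.24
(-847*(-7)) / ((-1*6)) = -5929 / 6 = -988.17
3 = 3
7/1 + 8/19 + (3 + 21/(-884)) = 174633/16796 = 10.40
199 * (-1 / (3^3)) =-199 / 27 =-7.37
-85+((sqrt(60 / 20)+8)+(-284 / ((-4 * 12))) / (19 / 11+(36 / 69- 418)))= -75.28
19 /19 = 1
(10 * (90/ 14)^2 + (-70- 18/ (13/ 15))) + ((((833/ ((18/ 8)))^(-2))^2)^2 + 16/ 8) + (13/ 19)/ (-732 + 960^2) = 21564549142300095947729621001001072171/ 66455500484712987176047995259650048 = 324.50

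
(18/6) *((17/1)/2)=51/2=25.50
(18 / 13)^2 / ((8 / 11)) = 2.64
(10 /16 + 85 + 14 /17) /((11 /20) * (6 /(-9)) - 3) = -176355 /6868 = -25.68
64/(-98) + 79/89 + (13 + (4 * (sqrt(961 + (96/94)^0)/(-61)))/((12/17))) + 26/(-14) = 49617/4361 -17 * sqrt(962)/183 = 8.50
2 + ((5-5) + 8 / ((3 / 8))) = 70 / 3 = 23.33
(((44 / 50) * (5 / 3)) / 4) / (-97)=-11 / 2910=-0.00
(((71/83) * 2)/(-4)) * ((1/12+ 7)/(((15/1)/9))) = -1.82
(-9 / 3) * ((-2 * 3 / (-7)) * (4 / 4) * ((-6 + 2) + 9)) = -90 / 7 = -12.86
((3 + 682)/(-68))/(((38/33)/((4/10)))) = -4521/1292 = -3.50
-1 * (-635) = 635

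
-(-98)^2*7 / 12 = -16807 / 3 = -5602.33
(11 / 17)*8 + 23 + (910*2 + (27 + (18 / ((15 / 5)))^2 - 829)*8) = -72757 / 17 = -4279.82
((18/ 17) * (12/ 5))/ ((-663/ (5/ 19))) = -72/ 71383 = -0.00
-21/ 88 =-0.24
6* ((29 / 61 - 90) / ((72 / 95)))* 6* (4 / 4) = -518795 / 122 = -4252.42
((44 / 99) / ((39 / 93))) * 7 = 7.42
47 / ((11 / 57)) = 2679 / 11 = 243.55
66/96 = 11/16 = 0.69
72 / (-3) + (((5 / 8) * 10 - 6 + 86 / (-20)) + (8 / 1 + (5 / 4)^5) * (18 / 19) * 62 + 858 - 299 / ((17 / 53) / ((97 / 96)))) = 666310709 / 1240320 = 537.21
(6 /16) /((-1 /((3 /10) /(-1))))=9 /80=0.11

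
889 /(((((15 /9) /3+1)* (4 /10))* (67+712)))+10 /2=21295 /3116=6.83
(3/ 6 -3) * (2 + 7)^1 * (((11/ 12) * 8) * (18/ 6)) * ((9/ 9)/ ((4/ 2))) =-495/ 2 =-247.50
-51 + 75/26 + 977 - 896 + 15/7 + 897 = 169629/182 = 932.03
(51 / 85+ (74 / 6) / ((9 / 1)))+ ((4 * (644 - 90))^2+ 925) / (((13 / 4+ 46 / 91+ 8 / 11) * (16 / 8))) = 442485923768 / 807705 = 547831.11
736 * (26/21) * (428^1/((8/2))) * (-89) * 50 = -433886019.05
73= 73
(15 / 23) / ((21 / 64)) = 320 / 161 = 1.99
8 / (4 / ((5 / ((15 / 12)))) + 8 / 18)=72 / 13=5.54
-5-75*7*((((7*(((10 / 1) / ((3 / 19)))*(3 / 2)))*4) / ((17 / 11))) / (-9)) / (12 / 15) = 6400370 / 51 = 125497.45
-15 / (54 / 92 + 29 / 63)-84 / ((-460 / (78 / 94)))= -46493937 / 3280835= -14.17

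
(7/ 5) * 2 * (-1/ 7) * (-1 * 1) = 2/ 5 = 0.40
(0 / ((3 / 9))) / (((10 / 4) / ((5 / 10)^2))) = 0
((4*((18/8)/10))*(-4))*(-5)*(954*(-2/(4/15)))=-128790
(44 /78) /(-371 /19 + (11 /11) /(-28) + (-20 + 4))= -11704 /737841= -0.02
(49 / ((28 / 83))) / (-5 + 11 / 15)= -8715 / 256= -34.04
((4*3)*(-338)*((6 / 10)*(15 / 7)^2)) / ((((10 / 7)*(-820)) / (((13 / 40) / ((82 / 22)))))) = 1957527 / 2353400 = 0.83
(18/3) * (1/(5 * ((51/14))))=28/85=0.33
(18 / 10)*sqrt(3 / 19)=9*sqrt(57) / 95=0.72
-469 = -469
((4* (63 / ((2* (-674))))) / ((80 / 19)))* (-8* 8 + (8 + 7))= 58653 / 26960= 2.18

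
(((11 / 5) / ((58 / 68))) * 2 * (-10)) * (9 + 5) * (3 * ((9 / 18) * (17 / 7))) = -76296 / 29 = -2630.90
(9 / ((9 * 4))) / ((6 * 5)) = 1 / 120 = 0.01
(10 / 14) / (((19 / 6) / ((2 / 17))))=60 / 2261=0.03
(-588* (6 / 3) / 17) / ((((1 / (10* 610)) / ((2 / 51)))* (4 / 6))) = -7173600 / 289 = -24822.15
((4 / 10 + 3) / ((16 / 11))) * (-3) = -7.01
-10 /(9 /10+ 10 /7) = -700 /163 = -4.29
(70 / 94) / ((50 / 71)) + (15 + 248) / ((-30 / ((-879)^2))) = -318353797 / 47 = -6773485.04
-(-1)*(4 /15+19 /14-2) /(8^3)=-79 /107520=-0.00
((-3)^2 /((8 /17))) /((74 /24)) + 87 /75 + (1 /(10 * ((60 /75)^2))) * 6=122843 /14800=8.30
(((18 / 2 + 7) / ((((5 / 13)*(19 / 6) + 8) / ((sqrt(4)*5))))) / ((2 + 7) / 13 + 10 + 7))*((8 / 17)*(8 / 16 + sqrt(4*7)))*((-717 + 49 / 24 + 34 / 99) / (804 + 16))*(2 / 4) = -153039640*sqrt(7) / 380367537 - 38259910 / 380367537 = -1.17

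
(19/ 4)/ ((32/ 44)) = 209/ 32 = 6.53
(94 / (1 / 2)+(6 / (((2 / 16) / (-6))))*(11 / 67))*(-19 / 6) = -445.60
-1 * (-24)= 24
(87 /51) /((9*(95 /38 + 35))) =58 /11475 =0.01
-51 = -51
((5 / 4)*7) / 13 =35 / 52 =0.67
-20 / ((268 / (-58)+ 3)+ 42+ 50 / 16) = -4640 / 10093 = -0.46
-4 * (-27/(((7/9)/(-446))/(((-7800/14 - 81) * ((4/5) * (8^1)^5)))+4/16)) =253820679487488/587547869429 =432.00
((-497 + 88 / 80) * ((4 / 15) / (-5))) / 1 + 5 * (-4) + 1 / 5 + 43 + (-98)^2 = 1206706 / 125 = 9653.65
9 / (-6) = -3 / 2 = -1.50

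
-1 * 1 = -1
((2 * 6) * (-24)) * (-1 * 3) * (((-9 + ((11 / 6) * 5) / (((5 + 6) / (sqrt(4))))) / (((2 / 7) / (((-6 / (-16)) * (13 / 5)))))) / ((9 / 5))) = -12012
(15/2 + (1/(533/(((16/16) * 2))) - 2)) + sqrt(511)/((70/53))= 5867/1066 + 53 * sqrt(511)/70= 22.62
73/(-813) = -73/813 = -0.09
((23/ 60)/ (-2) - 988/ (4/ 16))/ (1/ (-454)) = 107657701/ 60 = 1794295.02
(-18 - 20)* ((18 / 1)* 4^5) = -700416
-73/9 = -8.11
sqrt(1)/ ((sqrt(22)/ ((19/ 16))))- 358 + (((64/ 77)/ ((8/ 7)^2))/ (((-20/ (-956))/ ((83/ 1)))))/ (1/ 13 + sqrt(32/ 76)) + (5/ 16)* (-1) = -969085663/ 1173040 + 19* sqrt(22)/ 352 + 46934342* sqrt(38)/ 73315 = 3120.42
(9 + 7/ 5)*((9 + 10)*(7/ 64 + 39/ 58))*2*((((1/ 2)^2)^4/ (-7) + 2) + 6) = 1027524199/ 415744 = 2471.53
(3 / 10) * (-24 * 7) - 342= -1962 / 5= -392.40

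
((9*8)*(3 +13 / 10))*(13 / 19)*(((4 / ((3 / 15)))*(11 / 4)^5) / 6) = 270082527 / 2432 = 111053.67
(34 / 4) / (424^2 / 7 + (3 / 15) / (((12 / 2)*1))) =0.00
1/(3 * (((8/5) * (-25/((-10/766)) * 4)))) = 1/36768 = 0.00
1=1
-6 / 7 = -0.86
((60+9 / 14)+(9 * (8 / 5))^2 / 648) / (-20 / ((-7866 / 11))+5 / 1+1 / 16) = 671347368 / 56058275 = 11.98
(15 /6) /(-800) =-1 /320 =-0.00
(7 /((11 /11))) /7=1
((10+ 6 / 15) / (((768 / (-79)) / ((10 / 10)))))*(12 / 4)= -1027 / 320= -3.21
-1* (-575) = 575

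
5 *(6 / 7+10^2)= 3530 / 7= 504.29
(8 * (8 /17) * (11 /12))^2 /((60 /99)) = 19.65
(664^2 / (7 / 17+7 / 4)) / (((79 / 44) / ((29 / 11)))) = 3477787648 / 11613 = 299473.66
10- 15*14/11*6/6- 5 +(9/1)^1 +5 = -1/11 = -0.09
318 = 318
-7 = -7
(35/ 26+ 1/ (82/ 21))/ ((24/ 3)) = 427/ 2132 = 0.20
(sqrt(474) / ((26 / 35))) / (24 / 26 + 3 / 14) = 245*sqrt(474) / 207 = 25.77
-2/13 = -0.15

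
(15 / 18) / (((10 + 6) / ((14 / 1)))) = 35 / 48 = 0.73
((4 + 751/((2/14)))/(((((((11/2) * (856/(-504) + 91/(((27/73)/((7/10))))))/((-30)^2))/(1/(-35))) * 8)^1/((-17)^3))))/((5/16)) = 1004942751840/3545267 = 283460.39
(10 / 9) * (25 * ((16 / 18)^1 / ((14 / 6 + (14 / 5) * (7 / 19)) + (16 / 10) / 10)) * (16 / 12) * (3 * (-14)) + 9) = -382.27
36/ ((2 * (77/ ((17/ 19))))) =306/ 1463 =0.21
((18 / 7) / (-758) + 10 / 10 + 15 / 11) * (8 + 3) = 68879 / 2653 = 25.96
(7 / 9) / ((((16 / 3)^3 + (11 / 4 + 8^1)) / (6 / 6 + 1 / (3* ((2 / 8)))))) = 196 / 17545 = 0.01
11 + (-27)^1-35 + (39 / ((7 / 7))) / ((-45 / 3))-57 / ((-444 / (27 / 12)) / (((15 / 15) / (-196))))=-31097431 / 580160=-53.60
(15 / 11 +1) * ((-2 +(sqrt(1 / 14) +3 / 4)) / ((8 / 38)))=-1235 / 88 +247 * sqrt(14) / 308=-11.03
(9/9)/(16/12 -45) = -3/131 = -0.02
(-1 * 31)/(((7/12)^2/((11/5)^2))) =-540144/1225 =-440.93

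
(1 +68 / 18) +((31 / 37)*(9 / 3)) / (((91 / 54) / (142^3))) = 129415035805 / 30303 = 4270700.45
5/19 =0.26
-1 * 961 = -961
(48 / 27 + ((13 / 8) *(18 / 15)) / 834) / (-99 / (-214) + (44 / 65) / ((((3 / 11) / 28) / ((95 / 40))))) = 123906107 / 11521057812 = 0.01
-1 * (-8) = 8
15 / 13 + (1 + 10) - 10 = 2.15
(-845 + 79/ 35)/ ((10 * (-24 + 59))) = -14748/ 6125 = -2.41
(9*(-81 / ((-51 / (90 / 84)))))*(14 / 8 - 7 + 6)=10935 / 952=11.49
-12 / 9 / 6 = -2 / 9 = -0.22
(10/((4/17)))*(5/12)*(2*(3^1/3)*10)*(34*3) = 36125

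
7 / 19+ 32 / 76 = 15 / 19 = 0.79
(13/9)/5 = 13/45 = 0.29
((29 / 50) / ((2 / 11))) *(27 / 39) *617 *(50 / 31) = 1771407 / 806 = 2197.78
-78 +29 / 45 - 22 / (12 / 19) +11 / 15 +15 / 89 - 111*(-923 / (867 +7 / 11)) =259763167 / 38223720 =6.80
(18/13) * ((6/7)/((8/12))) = 162/91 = 1.78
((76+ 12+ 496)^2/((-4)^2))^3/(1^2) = 9685390482496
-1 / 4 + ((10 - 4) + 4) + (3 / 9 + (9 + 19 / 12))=62 / 3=20.67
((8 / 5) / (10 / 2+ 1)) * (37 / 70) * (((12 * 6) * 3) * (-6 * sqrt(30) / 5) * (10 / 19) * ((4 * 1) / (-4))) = 63936 * sqrt(30) / 3325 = 105.32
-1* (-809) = 809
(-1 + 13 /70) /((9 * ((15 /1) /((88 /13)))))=-836 /20475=-0.04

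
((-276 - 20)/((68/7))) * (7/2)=-1813/17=-106.65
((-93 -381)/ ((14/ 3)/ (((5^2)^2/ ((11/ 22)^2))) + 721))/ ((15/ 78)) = -9243000/ 2703757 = -3.42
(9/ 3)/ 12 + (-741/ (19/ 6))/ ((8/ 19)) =-1111/ 2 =-555.50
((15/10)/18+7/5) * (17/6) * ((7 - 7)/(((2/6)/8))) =0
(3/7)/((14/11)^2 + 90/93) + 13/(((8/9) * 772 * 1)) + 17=17.18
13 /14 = 0.93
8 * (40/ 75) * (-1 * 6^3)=-4608/ 5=-921.60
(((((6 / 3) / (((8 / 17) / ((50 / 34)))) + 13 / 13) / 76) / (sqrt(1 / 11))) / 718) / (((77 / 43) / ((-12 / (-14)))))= 0.00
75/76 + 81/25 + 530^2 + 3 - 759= 532281631/1900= 280148.23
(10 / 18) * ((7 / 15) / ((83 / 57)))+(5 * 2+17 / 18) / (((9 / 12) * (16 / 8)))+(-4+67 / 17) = 282509 / 38097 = 7.42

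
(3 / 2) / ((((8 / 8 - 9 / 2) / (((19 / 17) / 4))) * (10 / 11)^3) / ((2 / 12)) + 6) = -25289 / 850844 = -0.03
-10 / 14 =-5 / 7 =-0.71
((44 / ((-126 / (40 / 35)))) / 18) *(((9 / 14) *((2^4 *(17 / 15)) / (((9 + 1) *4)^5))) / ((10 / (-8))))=187 / 92610000000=0.00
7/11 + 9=106/11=9.64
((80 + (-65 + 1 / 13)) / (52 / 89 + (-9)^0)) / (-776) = -0.01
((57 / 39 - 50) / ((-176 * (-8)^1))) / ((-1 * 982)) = 631 / 17974528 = 0.00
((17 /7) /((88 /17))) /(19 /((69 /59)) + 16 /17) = 338997 /12419176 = 0.03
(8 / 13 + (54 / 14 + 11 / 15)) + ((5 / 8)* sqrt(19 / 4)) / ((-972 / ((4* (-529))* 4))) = 7106 / 1365 + 2645* sqrt(19) / 972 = 17.07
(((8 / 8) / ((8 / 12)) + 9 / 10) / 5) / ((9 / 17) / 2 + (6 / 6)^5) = 0.38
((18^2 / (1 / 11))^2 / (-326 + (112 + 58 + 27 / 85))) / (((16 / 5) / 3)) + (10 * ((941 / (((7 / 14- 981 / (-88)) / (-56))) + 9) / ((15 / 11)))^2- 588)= 2077042185079359343 / 18958528125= 109557143.43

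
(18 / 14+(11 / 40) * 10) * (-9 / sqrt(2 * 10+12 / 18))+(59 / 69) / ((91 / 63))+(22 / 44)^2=1007 / 1196 - 1017 * sqrt(186) / 1736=-7.15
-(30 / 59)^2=-900 / 3481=-0.26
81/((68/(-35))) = -2835/68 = -41.69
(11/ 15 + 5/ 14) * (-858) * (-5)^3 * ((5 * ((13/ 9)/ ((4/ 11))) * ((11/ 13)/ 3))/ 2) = 495298375/ 1512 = 327578.29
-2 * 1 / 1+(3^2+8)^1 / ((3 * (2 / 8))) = 62 / 3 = 20.67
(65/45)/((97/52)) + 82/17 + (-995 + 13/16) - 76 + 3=-1061.59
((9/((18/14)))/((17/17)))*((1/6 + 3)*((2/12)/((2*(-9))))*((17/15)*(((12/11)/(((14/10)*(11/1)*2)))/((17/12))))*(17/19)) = -17/3267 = -0.01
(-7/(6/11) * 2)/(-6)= 77/18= 4.28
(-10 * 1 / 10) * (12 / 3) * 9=-36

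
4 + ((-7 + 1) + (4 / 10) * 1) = -8 / 5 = -1.60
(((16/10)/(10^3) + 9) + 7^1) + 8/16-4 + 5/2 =9376/625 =15.00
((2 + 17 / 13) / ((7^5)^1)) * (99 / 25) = 4257 / 5462275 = 0.00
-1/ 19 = -0.05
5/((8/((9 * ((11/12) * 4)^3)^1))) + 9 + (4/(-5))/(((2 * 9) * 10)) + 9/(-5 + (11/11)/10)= 25088533/88200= 284.45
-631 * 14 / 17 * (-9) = 79506 / 17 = 4676.82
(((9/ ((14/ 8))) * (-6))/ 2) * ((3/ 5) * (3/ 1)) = -27.77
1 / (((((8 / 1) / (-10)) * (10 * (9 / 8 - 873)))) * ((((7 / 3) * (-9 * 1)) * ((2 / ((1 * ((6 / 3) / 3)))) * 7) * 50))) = -1 / 153798750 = -0.00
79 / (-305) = -79 / 305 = -0.26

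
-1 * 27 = -27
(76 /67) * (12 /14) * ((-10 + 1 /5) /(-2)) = 4.76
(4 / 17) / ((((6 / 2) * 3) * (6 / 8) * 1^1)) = 16 / 459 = 0.03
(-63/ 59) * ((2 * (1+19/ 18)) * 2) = -518/ 59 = -8.78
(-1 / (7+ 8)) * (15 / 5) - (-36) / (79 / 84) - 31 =2796 / 395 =7.08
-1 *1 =-1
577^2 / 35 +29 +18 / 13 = 4341902 / 455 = 9542.64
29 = 29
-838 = -838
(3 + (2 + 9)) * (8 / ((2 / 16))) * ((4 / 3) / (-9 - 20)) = -3584 / 87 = -41.20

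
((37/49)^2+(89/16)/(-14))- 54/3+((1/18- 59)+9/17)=-896249335/11755296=-76.24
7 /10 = 0.70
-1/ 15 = -0.07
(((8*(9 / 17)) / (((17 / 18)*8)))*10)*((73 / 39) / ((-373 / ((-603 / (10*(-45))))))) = -264114 / 7006805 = -0.04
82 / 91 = 0.90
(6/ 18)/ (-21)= -1/ 63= -0.02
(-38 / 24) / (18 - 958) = 0.00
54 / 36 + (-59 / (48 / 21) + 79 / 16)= -155 / 8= -19.38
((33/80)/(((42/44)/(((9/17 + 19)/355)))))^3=0.00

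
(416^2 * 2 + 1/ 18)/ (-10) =-6230017/ 180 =-34611.21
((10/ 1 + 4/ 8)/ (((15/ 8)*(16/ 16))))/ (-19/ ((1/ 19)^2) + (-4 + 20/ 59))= -1652/ 2024485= -0.00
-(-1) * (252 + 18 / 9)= 254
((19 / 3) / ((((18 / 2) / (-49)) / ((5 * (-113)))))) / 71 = 274.39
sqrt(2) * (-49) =-49 * sqrt(2) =-69.30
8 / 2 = 4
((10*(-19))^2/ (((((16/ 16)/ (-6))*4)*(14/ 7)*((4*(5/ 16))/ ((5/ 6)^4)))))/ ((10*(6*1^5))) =-225625/ 1296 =-174.09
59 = 59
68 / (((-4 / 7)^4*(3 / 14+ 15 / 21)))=285719 / 416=686.82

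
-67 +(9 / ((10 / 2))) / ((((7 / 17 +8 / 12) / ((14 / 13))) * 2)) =-236312 / 3575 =-66.10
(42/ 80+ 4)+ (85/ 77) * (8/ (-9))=98233/ 27720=3.54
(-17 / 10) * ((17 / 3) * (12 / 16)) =-289 / 40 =-7.22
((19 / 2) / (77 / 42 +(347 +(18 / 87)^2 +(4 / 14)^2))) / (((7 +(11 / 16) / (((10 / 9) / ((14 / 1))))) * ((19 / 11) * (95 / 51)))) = 9325008 / 17261316365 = 0.00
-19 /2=-9.50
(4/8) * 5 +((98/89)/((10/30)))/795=118121/47170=2.50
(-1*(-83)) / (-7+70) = 83 / 63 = 1.32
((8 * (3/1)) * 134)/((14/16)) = 3675.43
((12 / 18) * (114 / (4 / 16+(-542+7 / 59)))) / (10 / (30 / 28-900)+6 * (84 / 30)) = -5643114 / 675197215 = -0.01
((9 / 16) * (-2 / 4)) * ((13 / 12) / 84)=-13 / 3584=-0.00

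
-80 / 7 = -11.43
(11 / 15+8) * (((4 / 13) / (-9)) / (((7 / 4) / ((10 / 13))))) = -4192 / 31941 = -0.13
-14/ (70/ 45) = -9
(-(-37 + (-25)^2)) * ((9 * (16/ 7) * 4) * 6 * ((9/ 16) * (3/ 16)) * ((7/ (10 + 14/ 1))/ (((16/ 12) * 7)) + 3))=-1484973/ 16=-92810.81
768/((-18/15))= -640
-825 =-825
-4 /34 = -2 /17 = -0.12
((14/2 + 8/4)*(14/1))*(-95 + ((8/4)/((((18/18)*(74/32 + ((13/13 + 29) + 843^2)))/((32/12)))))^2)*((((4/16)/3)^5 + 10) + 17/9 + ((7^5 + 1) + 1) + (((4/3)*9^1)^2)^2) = -7231855686793386152231286041/16086664018476873216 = -449555960.05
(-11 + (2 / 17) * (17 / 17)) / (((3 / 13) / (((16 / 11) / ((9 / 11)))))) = -38480 / 459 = -83.83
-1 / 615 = -0.00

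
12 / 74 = 6 / 37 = 0.16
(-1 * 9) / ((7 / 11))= -99 / 7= -14.14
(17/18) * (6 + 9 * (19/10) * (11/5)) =12359/300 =41.20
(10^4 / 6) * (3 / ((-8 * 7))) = -625 / 7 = -89.29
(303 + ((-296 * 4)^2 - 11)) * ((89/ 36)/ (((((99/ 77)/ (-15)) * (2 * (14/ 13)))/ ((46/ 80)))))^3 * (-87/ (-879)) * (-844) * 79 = 3193191723292300554829147/ 755907821568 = 4224313642725.08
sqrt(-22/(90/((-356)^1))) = 2 * sqrt(4895)/15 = 9.33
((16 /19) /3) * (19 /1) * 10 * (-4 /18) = -320 /27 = -11.85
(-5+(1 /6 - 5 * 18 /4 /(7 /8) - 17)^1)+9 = -1619 /42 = -38.55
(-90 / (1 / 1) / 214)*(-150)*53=357750 / 107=3343.46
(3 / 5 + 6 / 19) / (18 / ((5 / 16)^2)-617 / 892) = 0.00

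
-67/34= -1.97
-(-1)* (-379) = -379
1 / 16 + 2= 33 / 16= 2.06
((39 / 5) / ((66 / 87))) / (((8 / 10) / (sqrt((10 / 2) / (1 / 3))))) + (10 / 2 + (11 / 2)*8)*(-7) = -343 + 1131*sqrt(15) / 88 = -293.22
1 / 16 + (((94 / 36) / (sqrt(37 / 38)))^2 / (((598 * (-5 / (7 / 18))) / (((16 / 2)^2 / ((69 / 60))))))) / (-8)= 0.07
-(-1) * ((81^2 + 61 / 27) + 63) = 178909 / 27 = 6626.26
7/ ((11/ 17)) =119/ 11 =10.82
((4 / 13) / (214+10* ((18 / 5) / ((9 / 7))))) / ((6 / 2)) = 0.00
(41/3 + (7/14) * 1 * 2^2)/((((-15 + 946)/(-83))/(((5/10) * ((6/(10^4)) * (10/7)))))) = -3901/6517000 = -0.00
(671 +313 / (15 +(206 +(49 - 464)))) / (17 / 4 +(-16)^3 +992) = -86574 / 400901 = -0.22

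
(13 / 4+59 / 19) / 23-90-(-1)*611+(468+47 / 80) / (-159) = 125269807 / 241680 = 518.33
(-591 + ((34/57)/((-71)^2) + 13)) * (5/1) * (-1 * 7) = 5812826320/287337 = 20230.00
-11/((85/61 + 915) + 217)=-671/69137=-0.01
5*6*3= 90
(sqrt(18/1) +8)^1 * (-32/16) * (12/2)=-96 - 36 * sqrt(2)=-146.91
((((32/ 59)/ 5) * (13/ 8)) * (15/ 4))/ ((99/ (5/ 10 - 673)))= -17485/ 3894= -4.49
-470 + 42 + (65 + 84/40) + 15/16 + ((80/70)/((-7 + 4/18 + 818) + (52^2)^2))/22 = -5837165797317/16216038608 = -359.96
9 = 9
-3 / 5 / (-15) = 1 / 25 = 0.04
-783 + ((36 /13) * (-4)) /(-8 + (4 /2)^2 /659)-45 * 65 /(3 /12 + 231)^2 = -781.67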